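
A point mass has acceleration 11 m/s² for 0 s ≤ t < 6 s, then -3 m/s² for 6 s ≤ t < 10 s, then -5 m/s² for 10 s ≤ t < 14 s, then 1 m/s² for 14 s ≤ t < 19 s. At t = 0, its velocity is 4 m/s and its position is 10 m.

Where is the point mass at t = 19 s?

882.5 m

On each constant-a segment, Δv = aΔt and Δx = v₀Δt + ½aΔt²; chain segment to segment.
0–6 s: v starts 4 m/s; Δx = 4·6 + ½·11·6² = 222 m; v ends 70 m/s.
6–10 s: v starts 70 m/s; Δx = 70·4 + ½·-3·4² = 256 m; v ends 58 m/s.
10–14 s: v starts 58 m/s; Δx = 58·4 + ½·-5·4² = 192 m; v ends 38 m/s.
14–19 s: v starts 38 m/s; Δx = 38·5 + ½·1·5² = 202.5 m; v ends 43 m/s.
x(19) = 10 + Σ Δx = 882.5 m.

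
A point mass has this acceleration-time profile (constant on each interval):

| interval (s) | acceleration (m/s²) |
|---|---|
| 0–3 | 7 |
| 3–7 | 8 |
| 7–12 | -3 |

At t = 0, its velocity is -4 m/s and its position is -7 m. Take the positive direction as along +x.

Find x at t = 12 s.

On each constant-a segment, Δv = aΔt and Δx = v₀Δt + ½aΔt²; chain segment to segment.
0–3 s: v starts -4 m/s; Δx = -4·3 + ½·7·3² = 19.5 m; v ends 17 m/s.
3–7 s: v starts 17 m/s; Δx = 17·4 + ½·8·4² = 132 m; v ends 49 m/s.
7–12 s: v starts 49 m/s; Δx = 49·5 + ½·-3·5² = 207.5 m; v ends 34 m/s.
x(12) = -7 + Σ Δx = 352 m.

352 m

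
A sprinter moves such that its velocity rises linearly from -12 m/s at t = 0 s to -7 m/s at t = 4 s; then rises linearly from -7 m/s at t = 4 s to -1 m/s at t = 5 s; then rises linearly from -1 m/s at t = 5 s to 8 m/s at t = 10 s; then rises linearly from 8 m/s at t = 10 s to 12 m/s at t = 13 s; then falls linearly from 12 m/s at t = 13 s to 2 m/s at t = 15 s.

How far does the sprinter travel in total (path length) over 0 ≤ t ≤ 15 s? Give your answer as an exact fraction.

1873/18 m

Total distance travelled is ∫|v| dt — sum the magnitudes of each area piece.
0–4 s: |½(-12 + -7)(4)| = 38 m
4–5 s: |½(-7 + -1)(1)| = 4 m
5–10 s: v = 0 at t = 50/9 s; triangle areas 5/18 + 160/9 = 325/18 m
10–13 s: |½(8 + 12)(3)| = 30 m
13–15 s: |½(12 + 2)(2)| = 14 m
Total distance = 1873/18 m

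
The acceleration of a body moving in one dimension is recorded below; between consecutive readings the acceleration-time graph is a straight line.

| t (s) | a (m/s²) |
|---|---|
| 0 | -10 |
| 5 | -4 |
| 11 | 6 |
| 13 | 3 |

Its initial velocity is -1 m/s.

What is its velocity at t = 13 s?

-21 m/s

Δv equals the area under the a-t graph; then v = v₀ + Δv.
0–5 s: ½(-10 + -4)(5) = -35 m/s
5–11 s: ½(-4 + 6)(6) = 6 m/s
11–13 s: ½(6 + 3)(2) = 9 m/s
Δv = -20 m/s, so v(13) = -1 + (-20) = -21 m/s.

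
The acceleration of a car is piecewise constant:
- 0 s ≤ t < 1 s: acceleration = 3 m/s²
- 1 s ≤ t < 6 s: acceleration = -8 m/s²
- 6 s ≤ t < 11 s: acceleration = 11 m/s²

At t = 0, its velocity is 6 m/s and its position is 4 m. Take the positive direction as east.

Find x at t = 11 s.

On each constant-a segment, Δv = aΔt and Δx = v₀Δt + ½aΔt²; chain segment to segment.
0–1 s: v starts 6 m/s; Δx = 6·1 + ½·3·1² = 7.5 m; v ends 9 m/s.
1–6 s: v starts 9 m/s; Δx = 9·5 + ½·-8·5² = -55 m; v ends -31 m/s.
6–11 s: v starts -31 m/s; Δx = -31·5 + ½·11·5² = -17.5 m; v ends 24 m/s.
x(11) = 4 + Σ Δx = -61 m.

-61 m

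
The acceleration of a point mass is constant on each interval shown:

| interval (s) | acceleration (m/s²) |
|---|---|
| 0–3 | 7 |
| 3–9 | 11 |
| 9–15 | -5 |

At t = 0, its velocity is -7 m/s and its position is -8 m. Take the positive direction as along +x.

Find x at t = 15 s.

674.5 m

On each constant-a segment, Δv = aΔt and Δx = v₀Δt + ½aΔt²; chain segment to segment.
0–3 s: v starts -7 m/s; Δx = -7·3 + ½·7·3² = 10.5 m; v ends 14 m/s.
3–9 s: v starts 14 m/s; Δx = 14·6 + ½·11·6² = 282 m; v ends 80 m/s.
9–15 s: v starts 80 m/s; Δx = 80·6 + ½·-5·6² = 390 m; v ends 50 m/s.
x(15) = -8 + Σ Δx = 674.5 m.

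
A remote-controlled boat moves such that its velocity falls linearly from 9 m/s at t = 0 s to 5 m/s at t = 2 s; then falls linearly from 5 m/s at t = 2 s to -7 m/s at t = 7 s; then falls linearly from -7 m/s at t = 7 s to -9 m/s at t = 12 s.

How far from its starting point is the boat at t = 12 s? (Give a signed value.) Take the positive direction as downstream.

Net displacement equals the area under the velocity-time graph (areas below the axis count negative).
0–2 s: ½(9 + 5)(2) = 14 m
2–7 s: ½(5 + -7)(5) = -5 m
7–12 s: ½(-7 + -9)(5) = -40 m
Net displacement = -31 m

-31 m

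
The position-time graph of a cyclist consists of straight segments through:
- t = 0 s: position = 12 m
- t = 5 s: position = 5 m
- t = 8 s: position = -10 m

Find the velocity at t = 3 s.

-1.4 m/s

Velocity is the slope of the x-t graph on 0–5 s: (5 − 12)/(5 − 0) = -1.4 m/s.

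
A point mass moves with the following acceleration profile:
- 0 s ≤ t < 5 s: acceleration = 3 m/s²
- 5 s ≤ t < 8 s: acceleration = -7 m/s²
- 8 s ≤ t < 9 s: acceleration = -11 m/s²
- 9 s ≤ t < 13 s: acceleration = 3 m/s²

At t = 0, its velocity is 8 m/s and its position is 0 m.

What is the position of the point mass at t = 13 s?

99.5 m

On each constant-a segment, Δv = aΔt and Δx = v₀Δt + ½aΔt²; chain segment to segment.
0–5 s: v starts 8 m/s; Δx = 8·5 + ½·3·5² = 77.5 m; v ends 23 m/s.
5–8 s: v starts 23 m/s; Δx = 23·3 + ½·-7·3² = 37.5 m; v ends 2 m/s.
8–9 s: v starts 2 m/s; Δx = 2·1 + ½·-11·1² = -3.5 m; v ends -9 m/s.
9–13 s: v starts -9 m/s; Δx = -9·4 + ½·3·4² = -12 m; v ends 3 m/s.
x(13) = 0 + Σ Δx = 99.5 m.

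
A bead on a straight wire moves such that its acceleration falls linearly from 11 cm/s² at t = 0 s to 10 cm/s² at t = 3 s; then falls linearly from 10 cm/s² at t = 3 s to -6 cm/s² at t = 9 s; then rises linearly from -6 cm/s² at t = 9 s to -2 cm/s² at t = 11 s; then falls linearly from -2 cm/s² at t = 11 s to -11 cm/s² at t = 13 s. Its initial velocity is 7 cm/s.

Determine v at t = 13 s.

29.5 cm/s

Δv equals the area under the a-t graph; then v = v₀ + Δv.
0–3 s: ½(11 + 10)(3) = 31.5 cm/s
3–9 s: ½(10 + -6)(6) = 12 cm/s
9–11 s: ½(-6 + -2)(2) = -8 cm/s
11–13 s: ½(-2 + -11)(2) = -13 cm/s
Δv = 22.5 cm/s, so v(13) = 7 + (22.5) = 29.5 cm/s.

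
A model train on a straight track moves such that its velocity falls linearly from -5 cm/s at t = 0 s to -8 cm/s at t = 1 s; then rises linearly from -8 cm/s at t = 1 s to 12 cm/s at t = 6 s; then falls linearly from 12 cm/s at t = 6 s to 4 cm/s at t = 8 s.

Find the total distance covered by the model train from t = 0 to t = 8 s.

48.5 cm

Total distance travelled is ∫|v| dt — sum the magnitudes of each area piece.
0–1 s: |½(-5 + -8)(1)| = 6.5 cm
1–6 s: v = 0 at t = 3 s; triangle areas 8 + 18 = 26 cm
6–8 s: |½(12 + 4)(2)| = 16 cm
Total distance = 48.5 cm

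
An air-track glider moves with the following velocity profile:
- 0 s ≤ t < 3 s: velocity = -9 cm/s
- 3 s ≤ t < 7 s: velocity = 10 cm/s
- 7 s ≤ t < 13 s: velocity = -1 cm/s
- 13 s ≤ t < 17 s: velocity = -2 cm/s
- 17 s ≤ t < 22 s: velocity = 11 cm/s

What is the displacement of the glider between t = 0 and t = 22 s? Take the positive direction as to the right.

54 cm

Net displacement equals the area under the velocity-time graph (areas below the axis count negative).
0–3 s: -9 × 3 = -27 cm
3–7 s: 10 × 4 = 40 cm
7–13 s: -1 × 6 = -6 cm
13–17 s: -2 × 4 = -8 cm
17–22 s: 11 × 5 = 55 cm
Net displacement = 54 cm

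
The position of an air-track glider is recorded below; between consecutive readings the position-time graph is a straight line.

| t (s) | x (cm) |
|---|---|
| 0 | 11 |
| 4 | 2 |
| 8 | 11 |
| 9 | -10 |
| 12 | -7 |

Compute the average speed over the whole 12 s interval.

Average speed = (total path length)/(elapsed time); on a piecewise-linear x-t graph the path length is Σ|Δx|.
0–4 s: |Δx| = |2 − 11| = 9 cm
4–8 s: |Δx| = |11 − 2| = 9 cm
8–9 s: |Δx| = |-10 − 11| = 21 cm
9–12 s: |Δx| = |-7 − -10| = 3 cm
Total path = 42 cm; average speed = 42/12 = 3.5 cm/s.

3.5 cm/s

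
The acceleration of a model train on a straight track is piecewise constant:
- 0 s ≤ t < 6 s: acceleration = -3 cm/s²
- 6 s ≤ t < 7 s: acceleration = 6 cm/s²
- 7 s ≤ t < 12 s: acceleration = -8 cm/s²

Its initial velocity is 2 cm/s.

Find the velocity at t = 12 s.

Δv equals the area under the a-t graph; then v = v₀ + Δv.
0–6 s: -3 × 6 = -18 cm/s
6–7 s: 6 × 1 = 6 cm/s
7–12 s: -8 × 5 = -40 cm/s
Δv = -52 cm/s, so v(12) = 2 + (-52) = -50 cm/s.

-50 cm/s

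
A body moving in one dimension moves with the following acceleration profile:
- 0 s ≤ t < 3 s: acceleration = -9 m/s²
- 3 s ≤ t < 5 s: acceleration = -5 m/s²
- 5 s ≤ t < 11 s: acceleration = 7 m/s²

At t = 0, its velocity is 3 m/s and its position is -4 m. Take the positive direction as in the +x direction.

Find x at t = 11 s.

-171.5 m

On each constant-a segment, Δv = aΔt and Δx = v₀Δt + ½aΔt²; chain segment to segment.
0–3 s: v starts 3 m/s; Δx = 3·3 + ½·-9·3² = -31.5 m; v ends -24 m/s.
3–5 s: v starts -24 m/s; Δx = -24·2 + ½·-5·2² = -58 m; v ends -34 m/s.
5–11 s: v starts -34 m/s; Δx = -34·6 + ½·7·6² = -78 m; v ends 8 m/s.
x(11) = -4 + Σ Δx = -171.5 m.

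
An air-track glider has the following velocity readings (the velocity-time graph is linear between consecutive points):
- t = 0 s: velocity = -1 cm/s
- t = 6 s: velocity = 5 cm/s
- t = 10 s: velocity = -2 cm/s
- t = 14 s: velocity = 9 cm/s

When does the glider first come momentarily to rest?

t = 1 s

v changes sign on 0–6 s (from -1 to 5); the graph is linear there, so v = 0 at t = 0 + (1)·(6 − 0)/(5 − -1) = 1 s.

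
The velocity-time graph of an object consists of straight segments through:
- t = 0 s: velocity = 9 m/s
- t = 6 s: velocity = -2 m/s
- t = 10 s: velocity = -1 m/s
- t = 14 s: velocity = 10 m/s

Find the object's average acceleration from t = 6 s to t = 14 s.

1.5 m/s²

Average acceleration = Δv/Δt = (10 − -2)/(14 − 6) = 1.5 m/s².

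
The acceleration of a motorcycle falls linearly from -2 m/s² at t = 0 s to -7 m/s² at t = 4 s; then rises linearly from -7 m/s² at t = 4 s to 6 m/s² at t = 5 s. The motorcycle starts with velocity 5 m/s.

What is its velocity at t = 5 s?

Δv equals the area under the a-t graph; then v = v₀ + Δv.
0–4 s: ½(-2 + -7)(4) = -18 m/s
4–5 s: ½(-7 + 6)(1) = -0.5 m/s
Δv = -18.5 m/s, so v(5) = 5 + (-18.5) = -13.5 m/s.

-13.5 m/s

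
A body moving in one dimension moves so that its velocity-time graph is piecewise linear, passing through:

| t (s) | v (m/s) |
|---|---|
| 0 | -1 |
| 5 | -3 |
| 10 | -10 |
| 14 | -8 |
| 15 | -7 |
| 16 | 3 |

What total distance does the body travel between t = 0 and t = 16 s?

88.9 m

Total distance travelled is ∫|v| dt — sum the magnitudes of each area piece.
0–5 s: |½(-1 + -3)(5)| = 10 m
5–10 s: |½(-3 + -10)(5)| = 32.5 m
10–14 s: |½(-10 + -8)(4)| = 36 m
14–15 s: |½(-8 + -7)(1)| = 7.5 m
15–16 s: v = 0 at t = 15.7 s; triangle areas 2.45 + 0.45 = 2.9 m
Total distance = 88.9 m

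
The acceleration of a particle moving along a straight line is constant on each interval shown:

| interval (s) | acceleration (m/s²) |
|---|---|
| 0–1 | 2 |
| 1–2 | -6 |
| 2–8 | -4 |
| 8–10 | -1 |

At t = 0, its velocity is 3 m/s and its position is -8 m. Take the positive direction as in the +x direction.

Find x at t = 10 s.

-132 m

On each constant-a segment, Δv = aΔt and Δx = v₀Δt + ½aΔt²; chain segment to segment.
0–1 s: v starts 3 m/s; Δx = 3·1 + ½·2·1² = 4 m; v ends 5 m/s.
1–2 s: v starts 5 m/s; Δx = 5·1 + ½·-6·1² = 2 m; v ends -1 m/s.
2–8 s: v starts -1 m/s; Δx = -1·6 + ½·-4·6² = -78 m; v ends -25 m/s.
8–10 s: v starts -25 m/s; Δx = -25·2 + ½·-1·2² = -52 m; v ends -27 m/s.
x(10) = -8 + Σ Δx = -132 m.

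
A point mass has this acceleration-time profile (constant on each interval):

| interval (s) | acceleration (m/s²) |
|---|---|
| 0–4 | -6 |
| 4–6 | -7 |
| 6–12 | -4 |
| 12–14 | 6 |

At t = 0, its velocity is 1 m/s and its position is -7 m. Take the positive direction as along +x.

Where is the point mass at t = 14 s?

-515 m

On each constant-a segment, Δv = aΔt and Δx = v₀Δt + ½aΔt²; chain segment to segment.
0–4 s: v starts 1 m/s; Δx = 1·4 + ½·-6·4² = -44 m; v ends -23 m/s.
4–6 s: v starts -23 m/s; Δx = -23·2 + ½·-7·2² = -60 m; v ends -37 m/s.
6–12 s: v starts -37 m/s; Δx = -37·6 + ½·-4·6² = -294 m; v ends -61 m/s.
12–14 s: v starts -61 m/s; Δx = -61·2 + ½·6·2² = -110 m; v ends -49 m/s.
x(14) = -7 + Σ Δx = -515 m.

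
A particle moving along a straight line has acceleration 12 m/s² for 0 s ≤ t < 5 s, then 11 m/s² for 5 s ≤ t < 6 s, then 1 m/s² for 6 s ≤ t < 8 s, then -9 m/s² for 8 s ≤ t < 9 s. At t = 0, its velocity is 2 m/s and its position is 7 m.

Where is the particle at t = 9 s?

453 m

On each constant-a segment, Δv = aΔt and Δx = v₀Δt + ½aΔt²; chain segment to segment.
0–5 s: v starts 2 m/s; Δx = 2·5 + ½·12·5² = 160 m; v ends 62 m/s.
5–6 s: v starts 62 m/s; Δx = 62·1 + ½·11·1² = 67.5 m; v ends 73 m/s.
6–8 s: v starts 73 m/s; Δx = 73·2 + ½·1·2² = 148 m; v ends 75 m/s.
8–9 s: v starts 75 m/s; Δx = 75·1 + ½·-9·1² = 70.5 m; v ends 66 m/s.
x(9) = 7 + Σ Δx = 453 m.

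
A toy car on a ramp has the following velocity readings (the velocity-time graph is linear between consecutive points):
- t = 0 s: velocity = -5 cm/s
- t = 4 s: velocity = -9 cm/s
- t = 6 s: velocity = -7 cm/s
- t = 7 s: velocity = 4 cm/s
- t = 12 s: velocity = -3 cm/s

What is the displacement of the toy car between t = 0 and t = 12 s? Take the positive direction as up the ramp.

-43 cm

Net displacement equals the area under the velocity-time graph (areas below the axis count negative).
0–4 s: ½(-5 + -9)(4) = -28 cm
4–6 s: ½(-9 + -7)(2) = -16 cm
6–7 s: ½(-7 + 4)(1) = -1.5 cm
7–12 s: ½(4 + -3)(5) = 2.5 cm
Net displacement = -43 cm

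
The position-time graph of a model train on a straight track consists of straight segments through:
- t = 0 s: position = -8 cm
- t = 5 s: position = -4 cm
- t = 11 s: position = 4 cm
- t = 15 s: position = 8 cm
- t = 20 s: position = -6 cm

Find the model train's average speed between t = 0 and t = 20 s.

1.5 cm/s

Average speed = (total path length)/(elapsed time); on a piecewise-linear x-t graph the path length is Σ|Δx|.
0–5 s: |Δx| = |-4 − -8| = 4 cm
5–11 s: |Δx| = |4 − -4| = 8 cm
11–15 s: |Δx| = |8 − 4| = 4 cm
15–20 s: |Δx| = |-6 − 8| = 14 cm
Total path = 30 cm; average speed = 30/20 = 1.5 cm/s.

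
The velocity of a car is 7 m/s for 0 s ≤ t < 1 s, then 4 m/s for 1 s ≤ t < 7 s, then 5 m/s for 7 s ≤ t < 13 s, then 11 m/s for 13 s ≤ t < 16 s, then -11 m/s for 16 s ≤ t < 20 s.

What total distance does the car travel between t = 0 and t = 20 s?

Total distance travelled is ∫|v| dt — sum the magnitudes of each area piece.
0–1 s: |7| × 1 = 7 m
1–7 s: |4| × 6 = 24 m
7–13 s: |5| × 6 = 30 m
13–16 s: |11| × 3 = 33 m
16–20 s: |-11| × 4 = 44 m
Total distance = 138 m

138 m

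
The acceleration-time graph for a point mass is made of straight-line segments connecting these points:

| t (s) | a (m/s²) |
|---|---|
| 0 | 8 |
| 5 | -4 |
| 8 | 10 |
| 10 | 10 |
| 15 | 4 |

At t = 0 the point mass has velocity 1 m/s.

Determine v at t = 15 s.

75 m/s

Δv equals the area under the a-t graph; then v = v₀ + Δv.
0–5 s: ½(8 + -4)(5) = 10 m/s
5–8 s: ½(-4 + 10)(3) = 9 m/s
8–10 s: 10 × 2 = 20 m/s
10–15 s: ½(10 + 4)(5) = 35 m/s
Δv = 74 m/s, so v(15) = 1 + (74) = 75 m/s.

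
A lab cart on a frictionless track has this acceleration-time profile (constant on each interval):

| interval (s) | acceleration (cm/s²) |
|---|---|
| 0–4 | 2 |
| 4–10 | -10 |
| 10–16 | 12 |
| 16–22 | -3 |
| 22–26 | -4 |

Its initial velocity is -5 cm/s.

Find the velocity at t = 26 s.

Δv equals the area under the a-t graph; then v = v₀ + Δv.
0–4 s: 2 × 4 = 8 cm/s
4–10 s: -10 × 6 = -60 cm/s
10–16 s: 12 × 6 = 72 cm/s
16–22 s: -3 × 6 = -18 cm/s
22–26 s: -4 × 4 = -16 cm/s
Δv = -14 cm/s, so v(26) = -5 + (-14) = -19 cm/s.

-19 cm/s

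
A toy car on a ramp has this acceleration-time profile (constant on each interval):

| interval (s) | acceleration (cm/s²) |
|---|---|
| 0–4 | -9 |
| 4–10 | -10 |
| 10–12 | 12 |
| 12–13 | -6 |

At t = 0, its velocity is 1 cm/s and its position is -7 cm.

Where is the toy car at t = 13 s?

On each constant-a segment, Δv = aΔt and Δx = v₀Δt + ½aΔt²; chain segment to segment.
0–4 s: v starts 1 cm/s; Δx = 1·4 + ½·-9·4² = -68 cm; v ends -35 cm/s.
4–10 s: v starts -35 cm/s; Δx = -35·6 + ½·-10·6² = -390 cm; v ends -95 cm/s.
10–12 s: v starts -95 cm/s; Δx = -95·2 + ½·12·2² = -166 cm; v ends -71 cm/s.
12–13 s: v starts -71 cm/s; Δx = -71·1 + ½·-6·1² = -74 cm; v ends -77 cm/s.
x(13) = -7 + Σ Δx = -705 cm.

-705 cm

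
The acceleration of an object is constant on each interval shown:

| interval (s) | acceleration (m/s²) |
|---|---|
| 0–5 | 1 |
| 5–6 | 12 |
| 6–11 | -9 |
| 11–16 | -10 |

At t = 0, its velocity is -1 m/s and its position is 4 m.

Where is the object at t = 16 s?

-281 m

On each constant-a segment, Δv = aΔt and Δx = v₀Δt + ½aΔt²; chain segment to segment.
0–5 s: v starts -1 m/s; Δx = -1·5 + ½·1·5² = 7.5 m; v ends 4 m/s.
5–6 s: v starts 4 m/s; Δx = 4·1 + ½·12·1² = 10 m; v ends 16 m/s.
6–11 s: v starts 16 m/s; Δx = 16·5 + ½·-9·5² = -32.5 m; v ends -29 m/s.
11–16 s: v starts -29 m/s; Δx = -29·5 + ½·-10·5² = -270 m; v ends -79 m/s.
x(16) = 4 + Σ Δx = -281 m.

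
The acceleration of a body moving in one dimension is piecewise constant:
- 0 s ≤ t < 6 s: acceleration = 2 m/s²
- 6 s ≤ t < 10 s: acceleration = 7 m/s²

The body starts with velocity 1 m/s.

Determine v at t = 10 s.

41 m/s

Δv equals the area under the a-t graph; then v = v₀ + Δv.
0–6 s: 2 × 6 = 12 m/s
6–10 s: 7 × 4 = 28 m/s
Δv = 40 m/s, so v(10) = 1 + (40) = 41 m/s.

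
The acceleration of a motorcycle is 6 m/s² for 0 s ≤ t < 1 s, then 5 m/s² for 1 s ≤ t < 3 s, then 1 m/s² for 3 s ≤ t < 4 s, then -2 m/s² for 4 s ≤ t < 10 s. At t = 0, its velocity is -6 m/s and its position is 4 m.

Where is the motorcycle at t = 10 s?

On each constant-a segment, Δv = aΔt and Δx = v₀Δt + ½aΔt²; chain segment to segment.
0–1 s: v starts -6 m/s; Δx = -6·1 + ½·6·1² = -3 m; v ends 0 m/s.
1–3 s: v starts 0 m/s; Δx = 0·2 + ½·5·2² = 10 m; v ends 10 m/s.
3–4 s: v starts 10 m/s; Δx = 10·1 + ½·1·1² = 10.5 m; v ends 11 m/s.
4–10 s: v starts 11 m/s; Δx = 11·6 + ½·-2·6² = 30 m; v ends -1 m/s.
x(10) = 4 + Σ Δx = 51.5 m.

51.5 m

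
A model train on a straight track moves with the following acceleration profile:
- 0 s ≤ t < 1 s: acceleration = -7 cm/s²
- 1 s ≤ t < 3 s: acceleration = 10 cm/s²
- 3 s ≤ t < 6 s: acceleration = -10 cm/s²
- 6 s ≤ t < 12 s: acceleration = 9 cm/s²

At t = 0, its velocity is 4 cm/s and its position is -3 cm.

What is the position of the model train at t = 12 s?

101.5 cm

On each constant-a segment, Δv = aΔt and Δx = v₀Δt + ½aΔt²; chain segment to segment.
0–1 s: v starts 4 cm/s; Δx = 4·1 + ½·-7·1² = 0.5 cm; v ends -3 cm/s.
1–3 s: v starts -3 cm/s; Δx = -3·2 + ½·10·2² = 14 cm; v ends 17 cm/s.
3–6 s: v starts 17 cm/s; Δx = 17·3 + ½·-10·3² = 6 cm; v ends -13 cm/s.
6–12 s: v starts -13 cm/s; Δx = -13·6 + ½·9·6² = 84 cm; v ends 41 cm/s.
x(12) = -3 + Σ Δx = 101.5 cm.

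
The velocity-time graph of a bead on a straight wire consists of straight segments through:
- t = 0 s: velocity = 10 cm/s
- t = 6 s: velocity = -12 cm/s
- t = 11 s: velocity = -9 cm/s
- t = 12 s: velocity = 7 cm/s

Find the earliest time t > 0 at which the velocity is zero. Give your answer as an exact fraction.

v changes sign on 0–6 s (from 10 to -12); the graph is linear there, so v = 0 at t = 0 + (-10)·(6 − 0)/(-12 − 10) = 30/11 s.

t = 30/11 s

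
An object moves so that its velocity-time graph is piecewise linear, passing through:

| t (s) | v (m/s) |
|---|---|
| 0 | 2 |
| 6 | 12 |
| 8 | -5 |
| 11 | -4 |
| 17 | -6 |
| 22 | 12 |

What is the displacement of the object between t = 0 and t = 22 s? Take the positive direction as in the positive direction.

20.5 m

Displacement is the signed area under the v-t curve.
0–6 s: ½(2 + 12)(6) = 42 m
6–8 s: ½(12 + -5)(2) = 7 m
8–11 s: ½(-5 + -4)(3) = -13.5 m
11–17 s: ½(-4 + -6)(6) = -30 m
17–22 s: ½(-6 + 12)(5) = 15 m
Net displacement = 20.5 m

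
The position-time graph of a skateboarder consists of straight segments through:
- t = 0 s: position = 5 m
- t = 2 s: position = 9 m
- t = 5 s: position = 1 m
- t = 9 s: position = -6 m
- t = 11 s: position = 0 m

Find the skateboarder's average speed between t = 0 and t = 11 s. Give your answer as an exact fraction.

Average speed = (total path length)/(elapsed time); on a piecewise-linear x-t graph the path length is Σ|Δx|.
0–2 s: |Δx| = |9 − 5| = 4 m
2–5 s: |Δx| = |1 − 9| = 8 m
5–9 s: |Δx| = |-6 − 1| = 7 m
9–11 s: |Δx| = |0 − -6| = 6 m
Total path = 25 m; average speed = 25/11 = 25/11 m/s.

25/11 m/s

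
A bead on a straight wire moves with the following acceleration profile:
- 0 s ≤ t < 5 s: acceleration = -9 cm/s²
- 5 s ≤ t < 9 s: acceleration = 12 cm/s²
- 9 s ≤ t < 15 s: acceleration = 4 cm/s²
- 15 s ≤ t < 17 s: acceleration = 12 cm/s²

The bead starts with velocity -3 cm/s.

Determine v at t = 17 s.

Δv equals the area under the a-t graph; then v = v₀ + Δv.
0–5 s: -9 × 5 = -45 cm/s
5–9 s: 12 × 4 = 48 cm/s
9–15 s: 4 × 6 = 24 cm/s
15–17 s: 12 × 2 = 24 cm/s
Δv = 51 cm/s, so v(17) = -3 + (51) = 48 cm/s.

48 cm/s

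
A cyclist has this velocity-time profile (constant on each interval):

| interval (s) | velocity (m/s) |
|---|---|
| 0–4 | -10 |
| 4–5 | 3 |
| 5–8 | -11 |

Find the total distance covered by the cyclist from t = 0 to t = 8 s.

Distance (not displacement) is the total path length: add the absolute areas under v-t.
0–4 s: |-10| × 4 = 40 m
4–5 s: |3| × 1 = 3 m
5–8 s: |-11| × 3 = 33 m
Total distance = 76 m

76 m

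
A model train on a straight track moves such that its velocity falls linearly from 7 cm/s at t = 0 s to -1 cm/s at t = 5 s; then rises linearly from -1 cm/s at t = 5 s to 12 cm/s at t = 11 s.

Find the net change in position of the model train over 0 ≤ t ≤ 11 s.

Net displacement equals the area under the velocity-time graph (areas below the axis count negative).
0–5 s: ½(7 + -1)(5) = 15 cm
5–11 s: ½(-1 + 12)(6) = 33 cm
Net displacement = 48 cm

48 cm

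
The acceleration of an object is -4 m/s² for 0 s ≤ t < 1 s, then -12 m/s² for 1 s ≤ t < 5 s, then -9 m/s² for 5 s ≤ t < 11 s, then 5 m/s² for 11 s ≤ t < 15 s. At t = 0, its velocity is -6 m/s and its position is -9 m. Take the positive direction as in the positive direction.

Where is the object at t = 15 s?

-1071 m

On each constant-a segment, Δv = aΔt and Δx = v₀Δt + ½aΔt²; chain segment to segment.
0–1 s: v starts -6 m/s; Δx = -6·1 + ½·-4·1² = -8 m; v ends -10 m/s.
1–5 s: v starts -10 m/s; Δx = -10·4 + ½·-12·4² = -136 m; v ends -58 m/s.
5–11 s: v starts -58 m/s; Δx = -58·6 + ½·-9·6² = -510 m; v ends -112 m/s.
11–15 s: v starts -112 m/s; Δx = -112·4 + ½·5·4² = -408 m; v ends -92 m/s.
x(15) = -9 + Σ Δx = -1071 m.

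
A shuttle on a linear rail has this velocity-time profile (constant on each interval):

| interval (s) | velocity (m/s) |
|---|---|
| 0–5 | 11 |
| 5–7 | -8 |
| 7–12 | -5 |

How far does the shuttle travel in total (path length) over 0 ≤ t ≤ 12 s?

96 m

Total distance travelled is ∫|v| dt — sum the magnitudes of each area piece.
0–5 s: |11| × 5 = 55 m
5–7 s: |-8| × 2 = 16 m
7–12 s: |-5| × 5 = 25 m
Total distance = 96 m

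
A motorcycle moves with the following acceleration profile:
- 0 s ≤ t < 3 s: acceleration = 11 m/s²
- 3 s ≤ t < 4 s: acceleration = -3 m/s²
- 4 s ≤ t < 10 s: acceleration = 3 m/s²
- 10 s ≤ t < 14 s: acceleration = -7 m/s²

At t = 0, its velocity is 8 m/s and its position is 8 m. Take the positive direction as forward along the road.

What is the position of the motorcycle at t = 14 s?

571 m

On each constant-a segment, Δv = aΔt and Δx = v₀Δt + ½aΔt²; chain segment to segment.
0–3 s: v starts 8 m/s; Δx = 8·3 + ½·11·3² = 73.5 m; v ends 41 m/s.
3–4 s: v starts 41 m/s; Δx = 41·1 + ½·-3·1² = 39.5 m; v ends 38 m/s.
4–10 s: v starts 38 m/s; Δx = 38·6 + ½·3·6² = 282 m; v ends 56 m/s.
10–14 s: v starts 56 m/s; Δx = 56·4 + ½·-7·4² = 168 m; v ends 28 m/s.
x(14) = 8 + Σ Δx = 571 m.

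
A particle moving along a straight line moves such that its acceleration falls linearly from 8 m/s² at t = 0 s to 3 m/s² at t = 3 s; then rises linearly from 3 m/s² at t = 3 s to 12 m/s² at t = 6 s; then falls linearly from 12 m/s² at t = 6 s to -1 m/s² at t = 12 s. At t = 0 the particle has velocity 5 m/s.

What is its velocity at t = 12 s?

77 m/s

Δv equals the area under the a-t graph; then v = v₀ + Δv.
0–3 s: ½(8 + 3)(3) = 16.5 m/s
3–6 s: ½(3 + 12)(3) = 22.5 m/s
6–12 s: ½(12 + -1)(6) = 33 m/s
Δv = 72 m/s, so v(12) = 5 + (72) = 77 m/s.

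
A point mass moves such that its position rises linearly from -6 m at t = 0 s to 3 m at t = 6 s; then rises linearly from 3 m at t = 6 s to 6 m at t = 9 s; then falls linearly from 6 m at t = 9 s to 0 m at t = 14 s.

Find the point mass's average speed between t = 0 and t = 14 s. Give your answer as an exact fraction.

9/7 m/s

Average speed = (total path length)/(elapsed time); on a piecewise-linear x-t graph the path length is Σ|Δx|.
0–6 s: |Δx| = |3 − -6| = 9 m
6–9 s: |Δx| = |6 − 3| = 3 m
9–14 s: |Δx| = |0 − 6| = 6 m
Total path = 18 m; average speed = 18/14 = 9/7 m/s.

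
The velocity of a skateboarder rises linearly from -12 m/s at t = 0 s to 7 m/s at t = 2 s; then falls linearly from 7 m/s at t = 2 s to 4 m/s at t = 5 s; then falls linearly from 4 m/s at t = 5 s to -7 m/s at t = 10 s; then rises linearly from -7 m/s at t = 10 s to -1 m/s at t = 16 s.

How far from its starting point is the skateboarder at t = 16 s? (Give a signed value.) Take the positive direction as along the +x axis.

-20 m

Net displacement equals the area under the velocity-time graph (areas below the axis count negative).
0–2 s: ½(-12 + 7)(2) = -5 m
2–5 s: ½(7 + 4)(3) = 16.5 m
5–10 s: ½(4 + -7)(5) = -7.5 m
10–16 s: ½(-7 + -1)(6) = -24 m
Net displacement = -20 m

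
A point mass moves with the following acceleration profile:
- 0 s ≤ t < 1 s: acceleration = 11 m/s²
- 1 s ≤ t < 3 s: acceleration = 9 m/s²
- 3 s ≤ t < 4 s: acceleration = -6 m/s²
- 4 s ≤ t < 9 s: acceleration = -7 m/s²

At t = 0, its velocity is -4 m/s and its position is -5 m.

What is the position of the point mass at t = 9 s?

On each constant-a segment, Δv = aΔt and Δx = v₀Δt + ½aΔt²; chain segment to segment.
0–1 s: v starts -4 m/s; Δx = -4·1 + ½·11·1² = 1.5 m; v ends 7 m/s.
1–3 s: v starts 7 m/s; Δx = 7·2 + ½·9·2² = 32 m; v ends 25 m/s.
3–4 s: v starts 25 m/s; Δx = 25·1 + ½·-6·1² = 22 m; v ends 19 m/s.
4–9 s: v starts 19 m/s; Δx = 19·5 + ½·-7·5² = 7.5 m; v ends -16 m/s.
x(9) = -5 + Σ Δx = 58 m.

58 m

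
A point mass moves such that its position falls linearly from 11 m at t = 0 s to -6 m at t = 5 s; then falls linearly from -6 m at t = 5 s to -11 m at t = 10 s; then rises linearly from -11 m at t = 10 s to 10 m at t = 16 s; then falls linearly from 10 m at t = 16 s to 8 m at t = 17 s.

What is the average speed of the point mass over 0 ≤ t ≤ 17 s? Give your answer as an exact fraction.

Average speed = (total path length)/(elapsed time); on a piecewise-linear x-t graph the path length is Σ|Δx|.
0–5 s: |Δx| = |-6 − 11| = 17 m
5–10 s: |Δx| = |-11 − -6| = 5 m
10–16 s: |Δx| = |10 − -11| = 21 m
16–17 s: |Δx| = |8 − 10| = 2 m
Total path = 45 m; average speed = 45/17 = 45/17 m/s.

45/17 m/s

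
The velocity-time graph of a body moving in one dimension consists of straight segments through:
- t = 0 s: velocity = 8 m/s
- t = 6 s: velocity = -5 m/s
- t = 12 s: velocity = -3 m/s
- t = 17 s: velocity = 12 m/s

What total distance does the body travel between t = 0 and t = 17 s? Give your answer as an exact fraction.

1821/26 m

Distance (not displacement) is the total path length: add the absolute areas under v-t.
0–6 s: v = 0 at t = 48/13 s; triangle areas 192/13 + 75/13 = 267/13 m
6–12 s: |½(-5 + -3)(6)| = 24 m
12–17 s: v = 0 at t = 13 s; triangle areas 1.5 + 24 = 25.5 m
Total distance = 1821/26 m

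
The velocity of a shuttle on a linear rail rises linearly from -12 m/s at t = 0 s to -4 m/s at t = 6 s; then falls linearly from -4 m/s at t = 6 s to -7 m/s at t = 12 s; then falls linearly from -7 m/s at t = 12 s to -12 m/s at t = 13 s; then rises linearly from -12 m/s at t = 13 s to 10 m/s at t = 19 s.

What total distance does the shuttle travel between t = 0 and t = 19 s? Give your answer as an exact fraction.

Total distance travelled is ∫|v| dt — sum the magnitudes of each area piece.
0–6 s: |½(-12 + -4)(6)| = 48 m
6–12 s: |½(-4 + -7)(6)| = 33 m
12–13 s: |½(-7 + -12)(1)| = 9.5 m
13–19 s: v = 0 at t = 179/11 s; triangle areas 216/11 + 150/11 = 366/11 m
Total distance = 2723/22 m

2723/22 m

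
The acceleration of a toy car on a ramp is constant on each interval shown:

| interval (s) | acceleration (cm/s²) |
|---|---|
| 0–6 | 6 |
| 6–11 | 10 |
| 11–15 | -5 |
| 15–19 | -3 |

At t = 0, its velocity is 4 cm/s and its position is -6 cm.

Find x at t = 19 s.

1027 cm

On each constant-a segment, Δv = aΔt and Δx = v₀Δt + ½aΔt²; chain segment to segment.
0–6 s: v starts 4 cm/s; Δx = 4·6 + ½·6·6² = 132 cm; v ends 40 cm/s.
6–11 s: v starts 40 cm/s; Δx = 40·5 + ½·10·5² = 325 cm; v ends 90 cm/s.
11–15 s: v starts 90 cm/s; Δx = 90·4 + ½·-5·4² = 320 cm; v ends 70 cm/s.
15–19 s: v starts 70 cm/s; Δx = 70·4 + ½·-3·4² = 256 cm; v ends 58 cm/s.
x(19) = -6 + Σ Δx = 1027 cm.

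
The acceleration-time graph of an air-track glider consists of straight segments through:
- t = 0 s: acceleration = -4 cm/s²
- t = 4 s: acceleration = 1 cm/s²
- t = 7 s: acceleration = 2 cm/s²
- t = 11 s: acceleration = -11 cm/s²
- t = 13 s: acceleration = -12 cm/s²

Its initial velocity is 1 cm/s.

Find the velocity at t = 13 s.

-41.5 cm/s

Δv equals the area under the a-t graph; then v = v₀ + Δv.
0–4 s: ½(-4 + 1)(4) = -6 cm/s
4–7 s: ½(1 + 2)(3) = 4.5 cm/s
7–11 s: ½(2 + -11)(4) = -18 cm/s
11–13 s: ½(-11 + -12)(2) = -23 cm/s
Δv = -42.5 cm/s, so v(13) = 1 + (-42.5) = -41.5 cm/s.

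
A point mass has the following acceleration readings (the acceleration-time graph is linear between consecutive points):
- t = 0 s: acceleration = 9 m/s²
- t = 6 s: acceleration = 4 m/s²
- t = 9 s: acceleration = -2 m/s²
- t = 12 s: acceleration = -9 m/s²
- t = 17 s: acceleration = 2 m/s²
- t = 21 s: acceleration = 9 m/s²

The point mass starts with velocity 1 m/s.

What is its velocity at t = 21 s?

31 m/s

Δv equals the area under the a-t graph; then v = v₀ + Δv.
0–6 s: ½(9 + 4)(6) = 39 m/s
6–9 s: ½(4 + -2)(3) = 3 m/s
9–12 s: ½(-2 + -9)(3) = -16.5 m/s
12–17 s: ½(-9 + 2)(5) = -17.5 m/s
17–21 s: ½(2 + 9)(4) = 22 m/s
Δv = 30 m/s, so v(21) = 1 + (30) = 31 m/s.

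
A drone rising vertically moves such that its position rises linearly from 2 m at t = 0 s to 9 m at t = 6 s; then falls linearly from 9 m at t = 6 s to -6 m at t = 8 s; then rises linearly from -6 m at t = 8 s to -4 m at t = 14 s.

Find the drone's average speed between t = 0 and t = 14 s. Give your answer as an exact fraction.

12/7 m/s

Average speed = (total path length)/(elapsed time); on a piecewise-linear x-t graph the path length is Σ|Δx|.
0–6 s: |Δx| = |9 − 2| = 7 m
6–8 s: |Δx| = |-6 − 9| = 15 m
8–14 s: |Δx| = |-4 − -6| = 2 m
Total path = 24 m; average speed = 24/14 = 12/7 m/s.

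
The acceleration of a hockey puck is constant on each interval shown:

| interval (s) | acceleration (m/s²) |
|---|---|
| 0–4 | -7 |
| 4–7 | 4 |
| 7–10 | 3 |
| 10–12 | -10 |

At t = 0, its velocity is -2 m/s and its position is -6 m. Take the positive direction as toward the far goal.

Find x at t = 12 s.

-220.5 m

On each constant-a segment, Δv = aΔt and Δx = v₀Δt + ½aΔt²; chain segment to segment.
0–4 s: v starts -2 m/s; Δx = -2·4 + ½·-7·4² = -64 m; v ends -30 m/s.
4–7 s: v starts -30 m/s; Δx = -30·3 + ½·4·3² = -72 m; v ends -18 m/s.
7–10 s: v starts -18 m/s; Δx = -18·3 + ½·3·3² = -40.5 m; v ends -9 m/s.
10–12 s: v starts -9 m/s; Δx = -9·2 + ½·-10·2² = -38 m; v ends -29 m/s.
x(12) = -6 + Σ Δx = -220.5 m.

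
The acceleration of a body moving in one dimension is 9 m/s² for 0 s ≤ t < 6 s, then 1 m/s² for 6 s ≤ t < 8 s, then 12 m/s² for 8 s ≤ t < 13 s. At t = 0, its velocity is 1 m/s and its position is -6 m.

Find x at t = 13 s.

On each constant-a segment, Δv = aΔt and Δx = v₀Δt + ½aΔt²; chain segment to segment.
0–6 s: v starts 1 m/s; Δx = 1·6 + ½·9·6² = 168 m; v ends 55 m/s.
6–8 s: v starts 55 m/s; Δx = 55·2 + ½·1·2² = 112 m; v ends 57 m/s.
8–13 s: v starts 57 m/s; Δx = 57·5 + ½·12·5² = 435 m; v ends 117 m/s.
x(13) = -6 + Σ Δx = 709 m.

709 m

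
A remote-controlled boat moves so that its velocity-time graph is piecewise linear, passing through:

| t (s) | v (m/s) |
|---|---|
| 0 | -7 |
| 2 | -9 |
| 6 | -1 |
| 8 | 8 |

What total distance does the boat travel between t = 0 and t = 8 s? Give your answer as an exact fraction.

Distance (not displacement) is the total path length: add the absolute areas under v-t.
0–2 s: |½(-7 + -9)(2)| = 16 m
2–6 s: |½(-9 + -1)(4)| = 20 m
6–8 s: v = 0 at t = 56/9 s; triangle areas 1/9 + 64/9 = 65/9 m
Total distance = 389/9 m

389/9 m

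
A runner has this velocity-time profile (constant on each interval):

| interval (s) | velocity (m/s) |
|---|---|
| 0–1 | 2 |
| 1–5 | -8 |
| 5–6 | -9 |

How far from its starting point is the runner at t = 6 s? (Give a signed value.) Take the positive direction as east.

Net displacement equals the area under the velocity-time graph (areas below the axis count negative).
0–1 s: 2 × 1 = 2 m
1–5 s: -8 × 4 = -32 m
5–6 s: -9 × 1 = -9 m
Net displacement = -39 m

-39 m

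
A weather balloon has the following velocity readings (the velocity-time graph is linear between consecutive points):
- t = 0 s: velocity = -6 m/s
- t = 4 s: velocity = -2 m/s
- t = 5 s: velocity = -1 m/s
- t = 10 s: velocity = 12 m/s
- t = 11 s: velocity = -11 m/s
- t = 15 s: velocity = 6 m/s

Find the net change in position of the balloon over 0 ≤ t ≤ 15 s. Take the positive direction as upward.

0.5 m

Displacement is the signed area under the v-t curve.
0–4 s: ½(-6 + -2)(4) = -16 m
4–5 s: ½(-2 + -1)(1) = -1.5 m
5–10 s: ½(-1 + 12)(5) = 27.5 m
10–11 s: ½(12 + -11)(1) = 0.5 m
11–15 s: ½(-11 + 6)(4) = -10 m
Net displacement = 0.5 m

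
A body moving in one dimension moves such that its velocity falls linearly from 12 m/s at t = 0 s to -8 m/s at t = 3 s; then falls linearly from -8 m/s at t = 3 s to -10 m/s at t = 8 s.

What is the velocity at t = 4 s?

On 3–8 s the graph is linear from -8 to -10 m/s: v(4) = -8 + (-10 − -8)·(4 − 3)/(8 − 3) = -8.4 m/s.

-8.4 m/s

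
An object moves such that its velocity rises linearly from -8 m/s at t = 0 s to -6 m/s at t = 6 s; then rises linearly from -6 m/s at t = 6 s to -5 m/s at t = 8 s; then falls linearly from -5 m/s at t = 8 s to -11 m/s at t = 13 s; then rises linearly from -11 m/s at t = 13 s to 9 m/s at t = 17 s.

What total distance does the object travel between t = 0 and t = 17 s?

113.2 m

Distance (not displacement) is the total path length: add the absolute areas under v-t.
0–6 s: |½(-8 + -6)(6)| = 42 m
6–8 s: |½(-6 + -5)(2)| = 11 m
8–13 s: |½(-5 + -11)(5)| = 40 m
13–17 s: v = 0 at t = 15.2 s; triangle areas 12.1 + 8.1 = 20.2 m
Total distance = 113.2 m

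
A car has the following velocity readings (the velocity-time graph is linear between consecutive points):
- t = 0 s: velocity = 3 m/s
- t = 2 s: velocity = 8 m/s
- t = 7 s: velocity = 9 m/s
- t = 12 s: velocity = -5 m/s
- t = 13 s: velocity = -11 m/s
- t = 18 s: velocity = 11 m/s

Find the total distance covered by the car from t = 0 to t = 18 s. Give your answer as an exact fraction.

1511/14 m

Total distance travelled is ∫|v| dt — sum the magnitudes of each area piece.
0–2 s: |½(3 + 8)(2)| = 11 m
2–7 s: |½(8 + 9)(5)| = 42.5 m
7–12 s: v = 0 at t = 143/14 s; triangle areas 405/28 + 125/28 = 265/14 m
12–13 s: |½(-5 + -11)(1)| = 8 m
13–18 s: v = 0 at t = 15.5 s; triangle areas 13.75 + 13.75 = 27.5 m
Total distance = 1511/14 m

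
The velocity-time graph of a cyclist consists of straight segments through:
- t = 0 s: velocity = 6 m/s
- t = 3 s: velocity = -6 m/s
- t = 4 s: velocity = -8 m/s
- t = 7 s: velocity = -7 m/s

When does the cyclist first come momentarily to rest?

t = 1.5 s

v changes sign on 0–3 s (from 6 to -6); the graph is linear there, so v = 0 at t = 0 + (-6)·(3 − 0)/(-6 − 6) = 1.5 s.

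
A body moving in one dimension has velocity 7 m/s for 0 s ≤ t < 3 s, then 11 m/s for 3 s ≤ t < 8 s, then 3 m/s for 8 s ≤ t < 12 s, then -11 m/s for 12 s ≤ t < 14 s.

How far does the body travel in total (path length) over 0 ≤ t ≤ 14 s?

Total distance travelled is ∫|v| dt — sum the magnitudes of each area piece.
0–3 s: |7| × 3 = 21 m
3–8 s: |11| × 5 = 55 m
8–12 s: |3| × 4 = 12 m
12–14 s: |-11| × 2 = 22 m
Total distance = 110 m

110 m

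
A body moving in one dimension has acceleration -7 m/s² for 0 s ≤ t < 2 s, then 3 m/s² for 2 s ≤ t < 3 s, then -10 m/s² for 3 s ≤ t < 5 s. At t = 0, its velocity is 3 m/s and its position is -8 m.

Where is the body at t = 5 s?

-61.5 m

On each constant-a segment, Δv = aΔt and Δx = v₀Δt + ½aΔt²; chain segment to segment.
0–2 s: v starts 3 m/s; Δx = 3·2 + ½·-7·2² = -8 m; v ends -11 m/s.
2–3 s: v starts -11 m/s; Δx = -11·1 + ½·3·1² = -9.5 m; v ends -8 m/s.
3–5 s: v starts -8 m/s; Δx = -8·2 + ½·-10·2² = -36 m; v ends -28 m/s.
x(5) = -8 + Σ Δx = -61.5 m.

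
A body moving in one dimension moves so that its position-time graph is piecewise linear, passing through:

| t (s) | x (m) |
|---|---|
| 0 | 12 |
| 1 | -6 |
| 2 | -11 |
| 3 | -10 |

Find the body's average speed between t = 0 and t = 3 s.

Average speed = (total path length)/(elapsed time); on a piecewise-linear x-t graph the path length is Σ|Δx|.
0–1 s: |Δx| = |-6 − 12| = 18 m
1–2 s: |Δx| = |-11 − -6| = 5 m
2–3 s: |Δx| = |-10 − -11| = 1 m
Total path = 24 m; average speed = 24/3 = 8 m/s.

8 m/s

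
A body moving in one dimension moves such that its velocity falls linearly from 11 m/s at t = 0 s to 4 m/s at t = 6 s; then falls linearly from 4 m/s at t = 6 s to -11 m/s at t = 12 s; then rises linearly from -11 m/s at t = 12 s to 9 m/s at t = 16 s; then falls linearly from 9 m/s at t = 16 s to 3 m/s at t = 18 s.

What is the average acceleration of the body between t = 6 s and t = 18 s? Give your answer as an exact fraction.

Average acceleration = Δv/Δt = (3 − 4)/(18 − 6) = -1/12 m/s².

-1/12 m/s²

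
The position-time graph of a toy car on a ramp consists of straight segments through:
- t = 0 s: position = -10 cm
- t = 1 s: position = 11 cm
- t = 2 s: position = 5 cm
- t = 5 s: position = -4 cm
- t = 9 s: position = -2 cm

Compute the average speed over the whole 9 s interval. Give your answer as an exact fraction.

38/9 cm/s

Average speed = (total path length)/(elapsed time); on a piecewise-linear x-t graph the path length is Σ|Δx|.
0–1 s: |Δx| = |11 − -10| = 21 cm
1–2 s: |Δx| = |5 − 11| = 6 cm
2–5 s: |Δx| = |-4 − 5| = 9 cm
5–9 s: |Δx| = |-2 − -4| = 2 cm
Total path = 38 cm; average speed = 38/9 = 38/9 cm/s.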